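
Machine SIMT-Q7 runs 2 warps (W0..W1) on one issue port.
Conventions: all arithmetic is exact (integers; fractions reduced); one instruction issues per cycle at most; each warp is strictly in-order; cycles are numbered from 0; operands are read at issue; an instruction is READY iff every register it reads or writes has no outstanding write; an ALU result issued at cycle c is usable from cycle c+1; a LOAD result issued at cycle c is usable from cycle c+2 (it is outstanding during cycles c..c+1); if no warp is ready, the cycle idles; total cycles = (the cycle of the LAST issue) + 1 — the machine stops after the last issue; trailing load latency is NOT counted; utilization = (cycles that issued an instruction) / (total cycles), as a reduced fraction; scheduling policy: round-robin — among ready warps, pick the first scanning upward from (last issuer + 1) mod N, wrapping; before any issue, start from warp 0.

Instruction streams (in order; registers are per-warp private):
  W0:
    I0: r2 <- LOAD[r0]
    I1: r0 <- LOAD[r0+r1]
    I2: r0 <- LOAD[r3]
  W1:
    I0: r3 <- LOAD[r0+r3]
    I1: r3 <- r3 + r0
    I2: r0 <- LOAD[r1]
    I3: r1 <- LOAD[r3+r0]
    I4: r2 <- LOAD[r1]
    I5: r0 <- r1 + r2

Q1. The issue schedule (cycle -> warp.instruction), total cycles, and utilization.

cycle 0: W0.I0
cycle 1: W1.I0
cycle 2: W0.I1
cycle 3: W1.I1
cycle 4: W0.I2
cycle 5: W1.I2
cycle 6: idle
cycle 7: W1.I3
cycle 8: idle
cycle 9: W1.I4
cycle 10: idle
cycle 11: W1.I5

Answer: 12 cycles, utilization 3/4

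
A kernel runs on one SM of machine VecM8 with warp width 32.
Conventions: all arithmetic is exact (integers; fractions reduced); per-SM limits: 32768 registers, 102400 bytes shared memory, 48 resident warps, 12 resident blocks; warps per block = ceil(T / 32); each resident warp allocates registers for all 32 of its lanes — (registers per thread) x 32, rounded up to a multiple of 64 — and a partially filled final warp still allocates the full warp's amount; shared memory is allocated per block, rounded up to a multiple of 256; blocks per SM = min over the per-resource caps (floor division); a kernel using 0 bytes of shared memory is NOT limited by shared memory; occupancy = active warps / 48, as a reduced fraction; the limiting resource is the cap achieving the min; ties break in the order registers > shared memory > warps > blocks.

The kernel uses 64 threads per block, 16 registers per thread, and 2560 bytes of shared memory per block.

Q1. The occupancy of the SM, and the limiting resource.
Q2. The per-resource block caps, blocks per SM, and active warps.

Answer: occupancy 1/2, limited by blocks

registers: 32 blocks
shared memory: 40 blocks
warps: 24 blocks
blocks: 12 blocks

Answer: 12 blocks, 24 active warps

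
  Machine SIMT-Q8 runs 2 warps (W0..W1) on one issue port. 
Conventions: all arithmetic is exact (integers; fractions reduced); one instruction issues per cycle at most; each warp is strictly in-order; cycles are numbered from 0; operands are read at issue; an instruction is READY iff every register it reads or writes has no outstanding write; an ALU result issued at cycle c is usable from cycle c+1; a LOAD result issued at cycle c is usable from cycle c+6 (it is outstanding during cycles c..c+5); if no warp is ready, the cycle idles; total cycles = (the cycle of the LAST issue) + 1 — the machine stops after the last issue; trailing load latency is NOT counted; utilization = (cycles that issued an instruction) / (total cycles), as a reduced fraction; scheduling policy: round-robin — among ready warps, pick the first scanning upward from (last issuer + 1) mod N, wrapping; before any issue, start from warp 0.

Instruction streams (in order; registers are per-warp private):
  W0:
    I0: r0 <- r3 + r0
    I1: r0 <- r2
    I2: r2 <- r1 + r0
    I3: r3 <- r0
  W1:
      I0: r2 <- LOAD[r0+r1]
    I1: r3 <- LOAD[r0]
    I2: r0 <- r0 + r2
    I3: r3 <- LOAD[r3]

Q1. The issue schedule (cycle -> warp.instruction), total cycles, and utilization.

cycle 0: W0.I0
cycle 1: W1.I0
cycle 2: W0.I1
cycle 3: W1.I1
cycle 4: W0.I2
cycle 5: W0.I3
cycle 6: idle
cycle 7: W1.I2
cycle 8: idle
cycle 9: W1.I3

Answer: 10 cycles, utilization 4/5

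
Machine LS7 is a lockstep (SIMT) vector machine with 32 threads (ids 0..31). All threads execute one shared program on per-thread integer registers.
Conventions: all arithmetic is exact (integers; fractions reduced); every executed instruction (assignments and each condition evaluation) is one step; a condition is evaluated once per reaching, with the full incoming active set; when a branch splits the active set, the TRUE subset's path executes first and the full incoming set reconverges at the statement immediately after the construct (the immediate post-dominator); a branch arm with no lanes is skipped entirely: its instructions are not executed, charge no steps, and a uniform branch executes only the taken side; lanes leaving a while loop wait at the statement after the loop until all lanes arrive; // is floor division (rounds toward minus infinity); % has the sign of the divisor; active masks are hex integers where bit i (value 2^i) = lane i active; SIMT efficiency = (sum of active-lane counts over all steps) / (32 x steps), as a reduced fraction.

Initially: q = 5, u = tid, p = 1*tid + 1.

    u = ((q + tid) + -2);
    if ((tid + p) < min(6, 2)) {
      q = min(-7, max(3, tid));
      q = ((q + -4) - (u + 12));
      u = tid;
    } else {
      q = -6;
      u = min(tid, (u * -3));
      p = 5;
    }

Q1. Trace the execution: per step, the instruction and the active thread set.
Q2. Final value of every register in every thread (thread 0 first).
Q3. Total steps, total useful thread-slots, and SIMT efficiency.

step 0: u <- ((q + tid) + -2)        0xffffffff
step 1: eval ((tid + p) < min(6, 2)) 0xffffffff
step 2: q <- min(-7, max(3, tid))    0x00000001
step 3: q <- ((q + -4) - (u + 12))   0x00000001
step 4: u <- tid                     0x00000001
step 5: q <- -6                      0xfffffffe
step 6: u <- min(tid, (u * -3))      0xfffffffe
step 7: p <- 5                       0xfffffffe

Answer: 8 steps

q: -26,-6,-6,-6,-6,-6,-6,-6,-6,-6,-6,-6,-6,-6,-6,-6,-6,-6,-6,-6,-6,-6,-6,-6,-6,-6,-6,-6,-6,-6,-6,-6
u: 0,-12,-15,-18,-21,-24,-27,-30,-33,-36,-39,-42,-45,-48,-51,-54,-57,-60,-63,-66,-69,-72,-75,-78,-81,-84,-87,-90,-93,-96,-99,-102
p: 1,5,5,5,5,5,5,5,5,5,5,5,5,5,5,5,5,5,5,5,5,5,5,5,5,5,5,5,5,5,5,5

steps = 8; useful = 160; efficiency = 160/256 = 5/8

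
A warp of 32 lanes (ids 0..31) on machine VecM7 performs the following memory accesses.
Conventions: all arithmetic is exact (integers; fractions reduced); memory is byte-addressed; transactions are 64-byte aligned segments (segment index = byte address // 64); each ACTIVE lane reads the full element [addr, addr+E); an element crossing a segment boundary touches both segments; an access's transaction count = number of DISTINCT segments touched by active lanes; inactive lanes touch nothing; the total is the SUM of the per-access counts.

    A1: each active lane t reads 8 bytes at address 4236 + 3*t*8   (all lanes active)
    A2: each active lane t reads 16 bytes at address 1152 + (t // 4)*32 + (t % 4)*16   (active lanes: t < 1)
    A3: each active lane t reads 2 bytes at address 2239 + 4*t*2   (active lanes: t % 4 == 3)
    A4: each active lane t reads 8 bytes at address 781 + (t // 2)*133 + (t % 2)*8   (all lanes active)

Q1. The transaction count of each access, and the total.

A1: 12 transactions
A2: 1 transaction
A3: 4 transactions
A4: 19 transactions

Answer: 12,1,4,19; total 36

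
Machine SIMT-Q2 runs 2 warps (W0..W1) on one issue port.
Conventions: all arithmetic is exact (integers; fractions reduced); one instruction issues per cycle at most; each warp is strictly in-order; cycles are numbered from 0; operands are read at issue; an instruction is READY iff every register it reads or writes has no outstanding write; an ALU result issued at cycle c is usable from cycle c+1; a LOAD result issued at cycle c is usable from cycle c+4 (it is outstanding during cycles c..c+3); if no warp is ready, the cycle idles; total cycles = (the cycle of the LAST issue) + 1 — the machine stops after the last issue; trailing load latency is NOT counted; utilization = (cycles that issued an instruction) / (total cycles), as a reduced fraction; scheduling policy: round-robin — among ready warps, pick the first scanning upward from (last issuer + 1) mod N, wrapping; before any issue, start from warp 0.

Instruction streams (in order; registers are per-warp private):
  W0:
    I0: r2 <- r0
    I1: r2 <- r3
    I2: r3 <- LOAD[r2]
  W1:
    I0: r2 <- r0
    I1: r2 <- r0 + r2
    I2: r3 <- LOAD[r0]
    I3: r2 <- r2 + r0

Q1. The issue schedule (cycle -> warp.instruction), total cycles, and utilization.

cycle 0: W0.I0
cycle 1: W1.I0
cycle 2: W0.I1
cycle 3: W1.I1
cycle 4: W0.I2
cycle 5: W1.I2
cycle 6: W1.I3

Answer: 7 cycles, utilization 1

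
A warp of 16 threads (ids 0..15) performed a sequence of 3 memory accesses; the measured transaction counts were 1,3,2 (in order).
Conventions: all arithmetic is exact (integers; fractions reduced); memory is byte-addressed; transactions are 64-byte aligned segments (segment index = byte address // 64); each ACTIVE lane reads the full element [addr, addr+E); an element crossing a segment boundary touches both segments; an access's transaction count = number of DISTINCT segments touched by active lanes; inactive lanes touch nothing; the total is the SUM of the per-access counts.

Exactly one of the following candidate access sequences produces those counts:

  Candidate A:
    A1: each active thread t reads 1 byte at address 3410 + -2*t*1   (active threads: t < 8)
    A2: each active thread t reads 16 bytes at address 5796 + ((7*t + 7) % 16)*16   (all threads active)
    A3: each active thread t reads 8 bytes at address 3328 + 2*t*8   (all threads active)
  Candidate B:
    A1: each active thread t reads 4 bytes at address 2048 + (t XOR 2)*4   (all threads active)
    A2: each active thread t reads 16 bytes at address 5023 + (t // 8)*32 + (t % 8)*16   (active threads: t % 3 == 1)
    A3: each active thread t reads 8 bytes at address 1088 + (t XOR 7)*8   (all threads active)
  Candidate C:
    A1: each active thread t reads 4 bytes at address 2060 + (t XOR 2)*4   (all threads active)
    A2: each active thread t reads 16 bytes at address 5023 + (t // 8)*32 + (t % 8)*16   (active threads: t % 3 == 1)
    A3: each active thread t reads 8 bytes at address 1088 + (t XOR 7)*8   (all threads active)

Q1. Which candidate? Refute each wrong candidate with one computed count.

A: A2 gives 5 transactions, not 3
C: A1 gives 2 transactions, not 1
B: all counts match (1,3,2)

Answer: B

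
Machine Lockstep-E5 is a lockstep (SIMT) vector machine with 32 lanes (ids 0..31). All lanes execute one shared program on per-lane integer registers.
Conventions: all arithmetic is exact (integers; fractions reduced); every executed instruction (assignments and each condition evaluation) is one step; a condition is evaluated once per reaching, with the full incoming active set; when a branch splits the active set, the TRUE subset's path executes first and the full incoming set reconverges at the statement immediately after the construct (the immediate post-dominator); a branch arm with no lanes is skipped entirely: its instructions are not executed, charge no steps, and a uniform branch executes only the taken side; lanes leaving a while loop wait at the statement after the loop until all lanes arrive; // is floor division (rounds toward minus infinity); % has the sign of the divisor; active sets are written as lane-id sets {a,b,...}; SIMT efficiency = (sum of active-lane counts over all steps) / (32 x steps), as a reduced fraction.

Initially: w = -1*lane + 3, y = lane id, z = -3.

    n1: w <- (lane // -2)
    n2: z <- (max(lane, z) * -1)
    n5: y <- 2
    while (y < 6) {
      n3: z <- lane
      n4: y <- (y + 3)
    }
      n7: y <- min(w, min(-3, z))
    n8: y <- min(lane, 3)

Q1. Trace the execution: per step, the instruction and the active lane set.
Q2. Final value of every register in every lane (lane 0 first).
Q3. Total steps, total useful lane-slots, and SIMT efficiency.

step 0: w <- (lane // -2)            {0,1,2,3,4,5,6,7,8,9,10,11,12,13,14,15,16,17,18,19,20,21,22,23,24,25,26,27,28,29,30,31}
step 1: z <- (max(lane, z) * -1)     {0,1,2,3,4,5,6,7,8,9,10,11,12,13,14,15,16,17,18,19,20,21,22,23,24,25,26,27,28,29,30,31}
step 2: y <- 2                       {0,1,2,3,4,5,6,7,8,9,10,11,12,13,14,15,16,17,18,19,20,21,22,23,24,25,26,27,28,29,30,31}
step 3: eval (y < 6)                 {0,1,2,3,4,5,6,7,8,9,10,11,12,13,14,15,16,17,18,19,20,21,22,23,24,25,26,27,28,29,30,31}
step 4: z <- lane                    {0,1,2,3,4,5,6,7,8,9,10,11,12,13,14,15,16,17,18,19,20,21,22,23,24,25,26,27,28,29,30,31}
step 5: y <- (y + 3)                 {0,1,2,3,4,5,6,7,8,9,10,11,12,13,14,15,16,17,18,19,20,21,22,23,24,25,26,27,28,29,30,31}
step 6: eval (y < 6)                 {0,1,2,3,4,5,6,7,8,9,10,11,12,13,14,15,16,17,18,19,20,21,22,23,24,25,26,27,28,29,30,31}
step 7: z <- lane                    {0,1,2,3,4,5,6,7,8,9,10,11,12,13,14,15,16,17,18,19,20,21,22,23,24,25,26,27,28,29,30,31}
step 8: y <- (y + 3)                 {0,1,2,3,4,5,6,7,8,9,10,11,12,13,14,15,16,17,18,19,20,21,22,23,24,25,26,27,28,29,30,31}
step 9: eval (y < 6)                 {0,1,2,3,4,5,6,7,8,9,10,11,12,13,14,15,16,17,18,19,20,21,22,23,24,25,26,27,28,29,30,31}
step 10: y <- min(w, min(-3, z))      {0,1,2,3,4,5,6,7,8,9,10,11,12,13,14,15,16,17,18,19,20,21,22,23,24,25,26,27,28,29,30,31}
step 11: y <- min(lane, 3)            {0,1,2,3,4,5,6,7,8,9,10,11,12,13,14,15,16,17,18,19,20,21,22,23,24,25,26,27,28,29,30,31}

Answer: 12 steps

w: 0,-1,-1,-2,-2,-3,-3,-4,-4,-5,-5,-6,-6,-7,-7,-8,-8,-9,-9,-10,-10,-11,-11,-12,-12,-13,-13,-14,-14,-15,-15,-16
y: 0,1,2,3,3,3,3,3,3,3,3,3,3,3,3,3,3,3,3,3,3,3,3,3,3,3,3,3,3,3,3,3
z: 0,1,2,3,4,5,6,7,8,9,10,11,12,13,14,15,16,17,18,19,20,21,22,23,24,25,26,27,28,29,30,31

steps = 12; useful = 384; efficiency = 384/384 = 1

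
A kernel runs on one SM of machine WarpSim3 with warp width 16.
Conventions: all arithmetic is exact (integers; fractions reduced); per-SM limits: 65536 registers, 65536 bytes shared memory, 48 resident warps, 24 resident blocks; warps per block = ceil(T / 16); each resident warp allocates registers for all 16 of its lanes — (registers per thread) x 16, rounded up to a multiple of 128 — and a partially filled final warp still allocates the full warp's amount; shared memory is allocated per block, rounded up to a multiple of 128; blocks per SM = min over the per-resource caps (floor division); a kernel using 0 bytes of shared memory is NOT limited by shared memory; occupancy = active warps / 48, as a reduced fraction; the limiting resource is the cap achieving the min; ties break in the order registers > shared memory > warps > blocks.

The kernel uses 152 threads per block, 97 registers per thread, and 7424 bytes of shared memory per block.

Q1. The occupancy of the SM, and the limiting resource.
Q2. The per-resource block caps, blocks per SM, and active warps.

Answer: occupancy 5/8, limited by registers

registers: 3 blocks
shared memory: 8 blocks
warps: 4 blocks
blocks: 24 blocks

Answer: 3 blocks, 30 active warps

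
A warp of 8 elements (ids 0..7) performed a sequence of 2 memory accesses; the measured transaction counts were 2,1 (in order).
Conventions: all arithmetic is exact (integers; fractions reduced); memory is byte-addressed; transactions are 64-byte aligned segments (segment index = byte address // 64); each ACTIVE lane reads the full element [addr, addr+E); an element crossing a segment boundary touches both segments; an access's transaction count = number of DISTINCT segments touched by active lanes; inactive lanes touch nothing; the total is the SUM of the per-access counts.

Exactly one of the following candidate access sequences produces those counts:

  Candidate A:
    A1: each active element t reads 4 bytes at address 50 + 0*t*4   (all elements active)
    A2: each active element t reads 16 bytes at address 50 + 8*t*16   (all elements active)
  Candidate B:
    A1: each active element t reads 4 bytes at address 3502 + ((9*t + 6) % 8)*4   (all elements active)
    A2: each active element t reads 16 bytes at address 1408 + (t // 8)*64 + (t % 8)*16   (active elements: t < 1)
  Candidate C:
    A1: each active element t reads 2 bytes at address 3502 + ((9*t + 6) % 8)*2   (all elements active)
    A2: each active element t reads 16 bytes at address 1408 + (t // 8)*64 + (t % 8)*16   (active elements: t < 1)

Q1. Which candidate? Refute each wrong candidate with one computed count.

A: A1 gives 1 transaction, not 2
C: A1 gives 1 transaction, not 2
B: all counts match (2,1)

Answer: B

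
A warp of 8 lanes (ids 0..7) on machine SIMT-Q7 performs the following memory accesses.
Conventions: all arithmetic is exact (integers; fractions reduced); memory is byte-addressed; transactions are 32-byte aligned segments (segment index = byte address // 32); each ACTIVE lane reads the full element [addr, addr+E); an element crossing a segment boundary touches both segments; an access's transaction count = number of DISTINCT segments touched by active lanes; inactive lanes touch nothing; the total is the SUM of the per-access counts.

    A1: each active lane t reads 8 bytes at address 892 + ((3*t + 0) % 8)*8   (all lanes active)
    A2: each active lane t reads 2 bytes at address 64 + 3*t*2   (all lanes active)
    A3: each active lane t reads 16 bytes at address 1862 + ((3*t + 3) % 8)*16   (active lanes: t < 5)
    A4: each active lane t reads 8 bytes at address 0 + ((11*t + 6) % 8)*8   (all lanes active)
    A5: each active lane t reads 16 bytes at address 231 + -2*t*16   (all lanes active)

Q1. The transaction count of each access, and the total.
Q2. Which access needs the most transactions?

A1: 3 transactions
A2: 2 transactions
A3: 5 transactions
A4: 2 transactions
A5: 8 transactions

Answer: 3,2,5,2,8; total 20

Answer: A5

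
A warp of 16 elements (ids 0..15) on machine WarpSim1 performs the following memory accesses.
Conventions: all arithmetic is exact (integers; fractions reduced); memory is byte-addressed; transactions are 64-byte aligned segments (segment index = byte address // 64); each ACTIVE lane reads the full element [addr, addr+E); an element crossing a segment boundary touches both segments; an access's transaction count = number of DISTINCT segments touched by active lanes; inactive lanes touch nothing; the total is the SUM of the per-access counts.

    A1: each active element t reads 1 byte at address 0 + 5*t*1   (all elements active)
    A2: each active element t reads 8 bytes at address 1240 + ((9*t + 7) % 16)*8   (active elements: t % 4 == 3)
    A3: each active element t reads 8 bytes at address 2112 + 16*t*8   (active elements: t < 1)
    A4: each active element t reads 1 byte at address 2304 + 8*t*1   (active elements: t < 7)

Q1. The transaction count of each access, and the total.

A1: 2 transactions
A2: 3 transactions
A3: 1 transaction
A4: 1 transaction

Answer: 2,3,1,1; total 7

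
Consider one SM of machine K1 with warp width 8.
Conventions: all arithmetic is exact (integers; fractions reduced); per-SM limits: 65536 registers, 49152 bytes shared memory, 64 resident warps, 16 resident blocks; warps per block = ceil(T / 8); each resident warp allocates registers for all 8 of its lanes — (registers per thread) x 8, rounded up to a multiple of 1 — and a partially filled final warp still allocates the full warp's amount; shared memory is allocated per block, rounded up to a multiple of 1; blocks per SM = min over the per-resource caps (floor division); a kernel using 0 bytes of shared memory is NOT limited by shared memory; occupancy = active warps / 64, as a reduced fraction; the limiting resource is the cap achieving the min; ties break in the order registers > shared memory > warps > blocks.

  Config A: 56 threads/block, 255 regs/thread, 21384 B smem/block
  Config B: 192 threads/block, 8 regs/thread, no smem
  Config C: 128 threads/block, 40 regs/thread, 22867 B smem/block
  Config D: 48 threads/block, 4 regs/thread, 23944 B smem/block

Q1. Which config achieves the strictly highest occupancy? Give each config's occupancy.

occupancies: A 7/32, B 3/4, C 1/2, D 3/16

Answer: B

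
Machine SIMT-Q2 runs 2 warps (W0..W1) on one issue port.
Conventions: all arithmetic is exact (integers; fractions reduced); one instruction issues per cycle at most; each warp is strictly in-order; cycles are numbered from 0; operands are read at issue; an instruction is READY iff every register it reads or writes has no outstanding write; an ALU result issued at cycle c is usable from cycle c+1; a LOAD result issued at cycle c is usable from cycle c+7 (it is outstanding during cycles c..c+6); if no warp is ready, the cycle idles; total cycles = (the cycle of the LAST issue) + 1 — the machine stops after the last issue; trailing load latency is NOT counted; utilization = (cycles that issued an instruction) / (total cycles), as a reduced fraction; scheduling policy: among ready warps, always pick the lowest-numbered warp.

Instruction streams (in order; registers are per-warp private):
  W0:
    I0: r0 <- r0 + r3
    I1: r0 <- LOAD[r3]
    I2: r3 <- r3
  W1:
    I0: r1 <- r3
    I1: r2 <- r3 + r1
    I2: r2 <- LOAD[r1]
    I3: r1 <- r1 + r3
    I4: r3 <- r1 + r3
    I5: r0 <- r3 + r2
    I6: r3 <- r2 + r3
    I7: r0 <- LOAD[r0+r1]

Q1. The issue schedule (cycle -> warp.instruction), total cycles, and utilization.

cycle 0: W0.I0
cycle 1: W0.I1
cycle 2: W0.I2
cycle 3: W1.I0
cycle 4: W1.I1
cycle 5: W1.I2
cycle 6: W1.I3
cycle 7: W1.I4
cycle 8: idle
cycle 9: idle
cycle 10: idle
cycle 11: idle
cycle 12: W1.I5
cycle 13: W1.I6
cycle 14: W1.I7

Answer: 15 cycles, utilization 11/15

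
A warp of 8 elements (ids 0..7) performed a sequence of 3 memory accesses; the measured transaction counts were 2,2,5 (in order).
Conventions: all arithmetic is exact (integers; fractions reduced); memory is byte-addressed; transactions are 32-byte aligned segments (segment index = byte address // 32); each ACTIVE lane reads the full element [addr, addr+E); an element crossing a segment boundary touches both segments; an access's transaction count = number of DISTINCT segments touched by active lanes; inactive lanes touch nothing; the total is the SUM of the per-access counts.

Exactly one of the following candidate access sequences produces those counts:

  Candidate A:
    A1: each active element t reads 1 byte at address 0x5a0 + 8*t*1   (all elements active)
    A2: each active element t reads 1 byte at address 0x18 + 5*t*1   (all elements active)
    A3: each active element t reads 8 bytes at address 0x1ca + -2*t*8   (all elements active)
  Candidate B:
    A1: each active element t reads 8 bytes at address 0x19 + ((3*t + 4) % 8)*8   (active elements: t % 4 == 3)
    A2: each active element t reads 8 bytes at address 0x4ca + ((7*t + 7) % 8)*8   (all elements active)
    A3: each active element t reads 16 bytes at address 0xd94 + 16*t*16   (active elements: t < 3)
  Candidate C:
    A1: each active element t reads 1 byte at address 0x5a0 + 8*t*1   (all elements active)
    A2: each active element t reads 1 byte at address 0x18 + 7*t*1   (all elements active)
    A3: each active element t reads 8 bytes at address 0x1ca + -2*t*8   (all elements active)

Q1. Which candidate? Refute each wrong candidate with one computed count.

B: A2 gives 3 transactions, not 2
C: A2 gives 3 transactions, not 2
A: all counts match (2,2,5)

Answer: A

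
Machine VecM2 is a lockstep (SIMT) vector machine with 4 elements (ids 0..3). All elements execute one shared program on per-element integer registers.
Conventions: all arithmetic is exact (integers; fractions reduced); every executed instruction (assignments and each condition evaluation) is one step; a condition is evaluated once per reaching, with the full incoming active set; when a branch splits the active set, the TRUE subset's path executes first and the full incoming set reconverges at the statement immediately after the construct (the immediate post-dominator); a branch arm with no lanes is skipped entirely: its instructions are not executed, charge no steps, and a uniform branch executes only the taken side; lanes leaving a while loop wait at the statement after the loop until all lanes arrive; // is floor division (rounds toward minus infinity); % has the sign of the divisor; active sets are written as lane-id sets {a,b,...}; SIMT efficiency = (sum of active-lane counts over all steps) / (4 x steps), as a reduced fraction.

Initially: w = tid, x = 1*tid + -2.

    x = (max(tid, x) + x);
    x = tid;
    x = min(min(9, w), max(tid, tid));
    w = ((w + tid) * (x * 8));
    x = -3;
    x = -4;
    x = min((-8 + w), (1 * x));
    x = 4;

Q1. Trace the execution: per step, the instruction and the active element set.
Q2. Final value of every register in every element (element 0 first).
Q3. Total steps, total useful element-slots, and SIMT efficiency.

step 0: x <- (max(tid, x) + x)       {0,1,2,3}
step 1: x <- tid                     {0,1,2,3}
step 2: x <- min(min(9, w), max(tid, tid)) {0,1,2,3}
step 3: w <- ((w + tid) * (x * 8))   {0,1,2,3}
step 4: x <- -3                      {0,1,2,3}
step 5: x <- -4                      {0,1,2,3}
step 6: x <- min((-8 + w), (1 * x))  {0,1,2,3}
step 7: x <- 4                       {0,1,2,3}

Answer: 8 steps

w: 0,16,64,144
x: 4,4,4,4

steps = 8; useful = 32; efficiency = 32/32 = 1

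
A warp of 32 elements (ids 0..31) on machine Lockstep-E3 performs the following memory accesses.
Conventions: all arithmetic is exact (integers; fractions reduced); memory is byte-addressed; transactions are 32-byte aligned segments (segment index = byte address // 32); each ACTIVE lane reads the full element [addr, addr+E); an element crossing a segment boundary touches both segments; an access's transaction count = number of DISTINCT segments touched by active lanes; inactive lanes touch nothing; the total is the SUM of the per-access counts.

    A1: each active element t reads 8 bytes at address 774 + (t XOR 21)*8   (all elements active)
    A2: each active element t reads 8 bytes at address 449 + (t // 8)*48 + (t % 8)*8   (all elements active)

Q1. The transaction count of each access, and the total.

A1: 9 transactions
A2: 7 transactions

Answer: 9,7; total 16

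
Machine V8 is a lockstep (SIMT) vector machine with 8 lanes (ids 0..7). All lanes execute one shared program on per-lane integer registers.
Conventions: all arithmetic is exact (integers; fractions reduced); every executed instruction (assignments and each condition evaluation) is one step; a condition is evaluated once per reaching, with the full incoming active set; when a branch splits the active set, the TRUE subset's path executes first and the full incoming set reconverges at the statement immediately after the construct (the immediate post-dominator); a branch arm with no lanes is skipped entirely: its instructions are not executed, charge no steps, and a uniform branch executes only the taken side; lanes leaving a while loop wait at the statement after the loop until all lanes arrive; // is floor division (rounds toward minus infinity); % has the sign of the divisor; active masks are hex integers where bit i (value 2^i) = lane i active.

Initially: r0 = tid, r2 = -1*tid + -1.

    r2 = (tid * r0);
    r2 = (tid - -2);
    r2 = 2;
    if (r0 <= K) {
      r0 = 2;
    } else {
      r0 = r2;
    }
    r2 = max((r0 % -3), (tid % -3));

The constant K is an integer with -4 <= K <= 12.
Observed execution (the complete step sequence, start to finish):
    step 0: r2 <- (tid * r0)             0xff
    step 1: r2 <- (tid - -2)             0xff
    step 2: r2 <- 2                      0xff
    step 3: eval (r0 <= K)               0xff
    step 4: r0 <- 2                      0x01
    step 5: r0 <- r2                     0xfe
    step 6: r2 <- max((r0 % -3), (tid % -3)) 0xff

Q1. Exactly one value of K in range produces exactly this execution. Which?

Answer: K = 0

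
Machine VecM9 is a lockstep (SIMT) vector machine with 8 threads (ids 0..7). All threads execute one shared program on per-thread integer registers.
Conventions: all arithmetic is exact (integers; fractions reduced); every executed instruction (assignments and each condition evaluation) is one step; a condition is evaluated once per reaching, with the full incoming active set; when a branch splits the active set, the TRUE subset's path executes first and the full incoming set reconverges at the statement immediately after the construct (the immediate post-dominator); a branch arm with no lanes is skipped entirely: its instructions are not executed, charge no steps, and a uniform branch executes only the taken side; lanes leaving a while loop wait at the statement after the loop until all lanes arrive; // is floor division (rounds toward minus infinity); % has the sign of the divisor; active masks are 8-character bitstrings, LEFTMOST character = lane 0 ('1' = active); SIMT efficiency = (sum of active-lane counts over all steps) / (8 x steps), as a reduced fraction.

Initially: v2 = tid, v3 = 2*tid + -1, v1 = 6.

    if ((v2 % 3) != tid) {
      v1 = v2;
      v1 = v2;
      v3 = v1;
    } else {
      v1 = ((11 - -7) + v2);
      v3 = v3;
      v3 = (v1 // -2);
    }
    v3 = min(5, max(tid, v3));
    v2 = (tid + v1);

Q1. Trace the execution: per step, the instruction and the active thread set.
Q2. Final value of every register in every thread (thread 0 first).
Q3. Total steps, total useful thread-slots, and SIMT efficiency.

step 0: eval ((v2 % 3) != tid)       11111111
step 1: v1 <- v2                     00011111
step 2: v1 <- v2                     00011111
step 3: v3 <- v1                     00011111
step 4: v1 <- ((11 - -7) + v2)       11100000
step 5: v3 <- v3                     11100000
step 6: v3 <- (v1 // -2)             11100000
step 7: v3 <- min(5, max(tid, v3))   11111111
step 8: v2 <- (tid + v1)             11111111

Answer: 9 steps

v2: 18,20,22,6,8,10,12,14
v3: 0,1,2,3,4,5,5,5
v1: 18,19,20,3,4,5,6,7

steps = 9; useful = 48; efficiency = 48/72 = 2/3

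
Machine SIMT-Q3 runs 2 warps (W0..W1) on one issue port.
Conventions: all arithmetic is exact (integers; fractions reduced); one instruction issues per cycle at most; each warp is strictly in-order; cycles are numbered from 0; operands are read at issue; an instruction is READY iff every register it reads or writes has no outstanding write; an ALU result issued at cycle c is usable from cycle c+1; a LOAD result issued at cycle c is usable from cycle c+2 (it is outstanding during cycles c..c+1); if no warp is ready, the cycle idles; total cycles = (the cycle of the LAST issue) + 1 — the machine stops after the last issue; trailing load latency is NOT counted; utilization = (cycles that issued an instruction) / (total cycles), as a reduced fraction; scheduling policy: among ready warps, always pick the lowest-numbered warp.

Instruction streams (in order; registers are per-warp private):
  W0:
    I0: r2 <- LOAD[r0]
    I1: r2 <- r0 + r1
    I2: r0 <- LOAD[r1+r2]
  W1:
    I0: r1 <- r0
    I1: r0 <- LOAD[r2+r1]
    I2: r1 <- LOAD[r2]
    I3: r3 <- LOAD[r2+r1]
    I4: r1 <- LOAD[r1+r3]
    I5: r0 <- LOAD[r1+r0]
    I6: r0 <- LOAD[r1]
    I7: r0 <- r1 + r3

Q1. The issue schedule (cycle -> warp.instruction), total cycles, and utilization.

cycle 0: W0.I0
cycle 1: W1.I0
cycle 2: W0.I1
cycle 3: W0.I2
cycle 4: W1.I1
cycle 5: W1.I2
cycle 6: idle
cycle 7: W1.I3
cycle 8: idle
cycle 9: W1.I4
cycle 10: idle
cycle 11: W1.I5
cycle 12: idle
cycle 13: W1.I6
cycle 14: idle
cycle 15: W1.I7

Answer: 16 cycles, utilization 11/16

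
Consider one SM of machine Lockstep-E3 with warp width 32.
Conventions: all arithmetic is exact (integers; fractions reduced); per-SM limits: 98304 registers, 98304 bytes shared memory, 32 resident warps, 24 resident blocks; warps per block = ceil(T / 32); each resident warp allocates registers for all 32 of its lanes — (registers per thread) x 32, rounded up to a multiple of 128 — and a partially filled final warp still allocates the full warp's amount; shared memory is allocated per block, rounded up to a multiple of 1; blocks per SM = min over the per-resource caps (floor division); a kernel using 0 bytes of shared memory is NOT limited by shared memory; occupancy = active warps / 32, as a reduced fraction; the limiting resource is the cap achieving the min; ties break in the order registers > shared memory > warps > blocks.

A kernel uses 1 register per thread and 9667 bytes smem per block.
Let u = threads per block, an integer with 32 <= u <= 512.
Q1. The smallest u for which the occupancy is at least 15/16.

Answer: u = 65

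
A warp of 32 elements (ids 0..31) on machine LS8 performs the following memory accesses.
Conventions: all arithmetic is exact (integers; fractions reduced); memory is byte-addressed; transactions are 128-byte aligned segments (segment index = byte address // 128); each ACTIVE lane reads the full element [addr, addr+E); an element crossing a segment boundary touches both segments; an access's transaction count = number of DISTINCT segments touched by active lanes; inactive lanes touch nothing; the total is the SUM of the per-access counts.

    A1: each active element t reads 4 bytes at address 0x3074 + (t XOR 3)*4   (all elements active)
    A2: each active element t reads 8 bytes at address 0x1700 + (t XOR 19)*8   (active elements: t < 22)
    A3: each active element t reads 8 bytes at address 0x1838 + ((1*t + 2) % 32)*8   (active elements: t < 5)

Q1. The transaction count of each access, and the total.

A1: 2 transactions
A2: 2 transactions
A3: 1 transaction

Answer: 2,2,1; total 5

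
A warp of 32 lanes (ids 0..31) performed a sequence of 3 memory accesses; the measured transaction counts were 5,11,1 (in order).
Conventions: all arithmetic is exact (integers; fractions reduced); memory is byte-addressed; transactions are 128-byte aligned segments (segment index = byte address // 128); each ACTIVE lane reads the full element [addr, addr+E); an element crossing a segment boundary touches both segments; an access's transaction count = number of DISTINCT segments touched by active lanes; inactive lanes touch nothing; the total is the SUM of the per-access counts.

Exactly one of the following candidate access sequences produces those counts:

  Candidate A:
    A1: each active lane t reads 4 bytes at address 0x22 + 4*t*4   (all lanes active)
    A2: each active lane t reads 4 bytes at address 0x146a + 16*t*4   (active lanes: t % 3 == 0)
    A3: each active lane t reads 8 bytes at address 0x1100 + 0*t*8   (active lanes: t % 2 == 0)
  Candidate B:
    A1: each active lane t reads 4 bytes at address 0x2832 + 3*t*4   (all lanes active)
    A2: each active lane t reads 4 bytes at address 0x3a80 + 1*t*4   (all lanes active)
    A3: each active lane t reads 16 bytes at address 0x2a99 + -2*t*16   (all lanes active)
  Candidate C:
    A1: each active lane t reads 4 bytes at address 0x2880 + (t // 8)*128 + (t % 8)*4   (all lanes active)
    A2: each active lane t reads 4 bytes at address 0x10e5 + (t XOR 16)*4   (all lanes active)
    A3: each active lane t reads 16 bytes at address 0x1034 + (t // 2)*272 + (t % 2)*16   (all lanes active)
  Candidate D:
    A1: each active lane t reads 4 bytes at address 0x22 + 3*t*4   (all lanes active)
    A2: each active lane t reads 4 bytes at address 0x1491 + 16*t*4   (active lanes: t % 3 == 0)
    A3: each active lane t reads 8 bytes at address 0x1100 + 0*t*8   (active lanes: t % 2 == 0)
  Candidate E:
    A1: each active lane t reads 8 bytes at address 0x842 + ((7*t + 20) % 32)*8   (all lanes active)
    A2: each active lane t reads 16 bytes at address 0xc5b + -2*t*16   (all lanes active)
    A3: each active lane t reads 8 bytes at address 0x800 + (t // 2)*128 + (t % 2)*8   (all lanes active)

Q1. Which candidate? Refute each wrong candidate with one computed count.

B: A1 gives 4 transactions, not 5
C: A1 gives 4 transactions, not 5
D: A1 gives 4 transactions, not 5
E: A1 gives 3 transactions, not 5
A: all counts match (5,11,1)

Answer: A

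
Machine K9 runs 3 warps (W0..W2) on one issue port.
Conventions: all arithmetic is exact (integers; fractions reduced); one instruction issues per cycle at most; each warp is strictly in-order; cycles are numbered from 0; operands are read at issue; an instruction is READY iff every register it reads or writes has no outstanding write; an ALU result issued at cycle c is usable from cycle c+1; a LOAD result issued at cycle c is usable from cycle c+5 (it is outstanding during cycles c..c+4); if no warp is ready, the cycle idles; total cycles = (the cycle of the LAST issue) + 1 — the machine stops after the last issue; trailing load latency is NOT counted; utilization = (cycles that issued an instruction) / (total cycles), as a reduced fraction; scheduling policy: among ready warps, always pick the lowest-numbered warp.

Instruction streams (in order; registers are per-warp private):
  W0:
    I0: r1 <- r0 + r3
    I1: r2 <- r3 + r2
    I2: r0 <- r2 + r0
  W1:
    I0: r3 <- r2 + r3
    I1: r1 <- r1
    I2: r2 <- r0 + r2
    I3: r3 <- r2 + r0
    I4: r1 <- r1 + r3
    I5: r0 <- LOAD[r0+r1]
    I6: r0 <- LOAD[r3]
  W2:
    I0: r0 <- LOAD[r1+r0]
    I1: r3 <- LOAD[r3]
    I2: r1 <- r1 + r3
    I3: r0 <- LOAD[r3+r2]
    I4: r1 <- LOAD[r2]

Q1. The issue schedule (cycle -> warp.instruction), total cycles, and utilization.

cycle 0: W0.I0
cycle 1: W0.I1
cycle 2: W0.I2
cycle 3: W1.I0
cycle 4: W1.I1
cycle 5: W1.I2
cycle 6: W1.I3
cycle 7: W1.I4
cycle 8: W1.I5
cycle 9: W2.I0
cycle 10: W2.I1
cycle 11: idle
cycle 12: idle
cycle 13: W1.I6
cycle 14: idle
cycle 15: W2.I2
cycle 16: W2.I3
cycle 17: W2.I4

Answer: 18 cycles, utilization 5/6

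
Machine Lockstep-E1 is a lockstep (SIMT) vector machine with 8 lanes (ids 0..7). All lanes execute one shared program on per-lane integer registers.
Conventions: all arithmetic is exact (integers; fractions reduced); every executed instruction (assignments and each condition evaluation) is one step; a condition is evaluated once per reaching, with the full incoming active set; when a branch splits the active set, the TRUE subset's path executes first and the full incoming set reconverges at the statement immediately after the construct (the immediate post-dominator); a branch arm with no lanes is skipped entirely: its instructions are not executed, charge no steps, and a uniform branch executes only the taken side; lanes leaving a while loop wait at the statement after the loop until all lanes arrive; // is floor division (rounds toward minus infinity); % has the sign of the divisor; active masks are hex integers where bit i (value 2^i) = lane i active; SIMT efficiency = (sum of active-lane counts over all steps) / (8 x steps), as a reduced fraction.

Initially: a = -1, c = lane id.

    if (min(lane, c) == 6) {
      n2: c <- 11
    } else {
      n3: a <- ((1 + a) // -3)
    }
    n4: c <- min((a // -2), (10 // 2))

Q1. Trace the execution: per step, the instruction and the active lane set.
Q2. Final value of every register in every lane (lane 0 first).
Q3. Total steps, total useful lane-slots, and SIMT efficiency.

step 0: eval (min(lane, c) == 6)     0xff
step 1: c <- 11                      0x40
step 2: a <- ((1 + a) // -3)         0xbf
step 3: c <- min((a // -2), (10 // 2)) 0xff

Answer: 4 steps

a: 0,0,0,0,0,0,-1,0
c: 0,0,0,0,0,0,0,0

steps = 4; useful = 24; efficiency = 24/32 = 3/4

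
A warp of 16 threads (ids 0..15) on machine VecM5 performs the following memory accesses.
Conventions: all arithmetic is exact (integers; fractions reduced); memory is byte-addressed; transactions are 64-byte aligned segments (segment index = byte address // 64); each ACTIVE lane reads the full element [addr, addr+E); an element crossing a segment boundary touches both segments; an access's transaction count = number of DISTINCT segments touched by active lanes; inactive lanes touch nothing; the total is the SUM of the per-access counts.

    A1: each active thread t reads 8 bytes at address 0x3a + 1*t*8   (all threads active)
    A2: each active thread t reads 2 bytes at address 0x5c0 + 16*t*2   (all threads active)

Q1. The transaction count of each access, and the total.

A1: 3 transactions
A2: 8 transactions

Answer: 3,8; total 11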